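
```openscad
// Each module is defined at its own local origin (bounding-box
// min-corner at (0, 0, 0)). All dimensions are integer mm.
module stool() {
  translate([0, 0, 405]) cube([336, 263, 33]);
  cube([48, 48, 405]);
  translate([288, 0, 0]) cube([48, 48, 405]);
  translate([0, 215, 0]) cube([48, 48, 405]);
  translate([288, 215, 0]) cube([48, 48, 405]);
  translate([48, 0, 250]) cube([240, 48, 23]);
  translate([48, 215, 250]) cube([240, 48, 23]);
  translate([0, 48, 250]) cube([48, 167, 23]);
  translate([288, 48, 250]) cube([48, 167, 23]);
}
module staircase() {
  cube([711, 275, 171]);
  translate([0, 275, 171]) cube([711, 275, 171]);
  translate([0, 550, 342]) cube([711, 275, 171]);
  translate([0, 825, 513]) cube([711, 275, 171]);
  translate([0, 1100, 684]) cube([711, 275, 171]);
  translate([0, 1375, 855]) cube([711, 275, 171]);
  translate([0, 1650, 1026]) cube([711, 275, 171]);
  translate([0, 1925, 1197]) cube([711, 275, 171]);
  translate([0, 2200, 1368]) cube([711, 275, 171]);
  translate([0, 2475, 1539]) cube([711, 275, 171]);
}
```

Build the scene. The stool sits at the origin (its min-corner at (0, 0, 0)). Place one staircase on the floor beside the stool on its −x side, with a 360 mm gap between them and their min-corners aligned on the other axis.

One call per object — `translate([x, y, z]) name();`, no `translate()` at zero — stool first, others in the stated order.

stool();
translate([-1071, 0, 0]) staircase();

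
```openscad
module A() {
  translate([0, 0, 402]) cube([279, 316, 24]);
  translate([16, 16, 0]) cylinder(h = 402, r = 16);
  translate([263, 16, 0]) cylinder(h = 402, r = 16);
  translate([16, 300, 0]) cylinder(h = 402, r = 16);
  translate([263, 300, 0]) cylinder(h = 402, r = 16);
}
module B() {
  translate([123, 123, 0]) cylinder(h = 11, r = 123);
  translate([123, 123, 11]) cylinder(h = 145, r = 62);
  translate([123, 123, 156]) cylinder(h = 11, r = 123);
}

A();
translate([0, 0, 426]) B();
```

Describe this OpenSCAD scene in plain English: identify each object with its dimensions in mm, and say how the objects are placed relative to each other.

A is a four-legged stool. The seat is a 279×316×24 mm slab whose top surface is at z = 426 mm; four round legs, each 32 mm in diameter, run from the floor (z = 0) to the underside of the seat, each leg's axis is inset half a diameter from the nearest pair of seat edges (so the leg's bounding box is flush with the corner).

B is a spool: two coaxial disc flanges of radius 123 mm and thickness 11 mm, joined by a core cylinder of radius 62 mm and height 145 mm. The lower flange rests on z = 0 and the three cylinders share a vertical axis.

The spool is on top of the stool.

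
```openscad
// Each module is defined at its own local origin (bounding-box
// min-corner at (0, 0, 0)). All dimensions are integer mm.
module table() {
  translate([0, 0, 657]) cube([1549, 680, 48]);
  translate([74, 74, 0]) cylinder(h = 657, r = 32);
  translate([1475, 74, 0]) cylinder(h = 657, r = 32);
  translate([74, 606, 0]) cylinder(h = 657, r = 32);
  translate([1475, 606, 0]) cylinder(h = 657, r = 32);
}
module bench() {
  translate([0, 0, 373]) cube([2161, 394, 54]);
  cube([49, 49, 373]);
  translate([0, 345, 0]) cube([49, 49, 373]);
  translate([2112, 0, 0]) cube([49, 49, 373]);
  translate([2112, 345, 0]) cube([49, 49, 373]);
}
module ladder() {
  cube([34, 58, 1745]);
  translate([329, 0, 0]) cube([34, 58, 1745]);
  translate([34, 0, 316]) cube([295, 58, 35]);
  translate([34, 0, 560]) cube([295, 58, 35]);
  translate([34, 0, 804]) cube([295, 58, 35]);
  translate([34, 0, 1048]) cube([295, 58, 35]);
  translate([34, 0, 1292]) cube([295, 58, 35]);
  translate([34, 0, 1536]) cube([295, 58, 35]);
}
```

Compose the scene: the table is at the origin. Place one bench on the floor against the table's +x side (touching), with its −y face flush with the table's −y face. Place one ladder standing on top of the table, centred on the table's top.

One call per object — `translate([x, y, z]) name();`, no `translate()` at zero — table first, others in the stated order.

table();
translate([1549, 0, 0]) bench();
translate([593, 311, 705]) ladder();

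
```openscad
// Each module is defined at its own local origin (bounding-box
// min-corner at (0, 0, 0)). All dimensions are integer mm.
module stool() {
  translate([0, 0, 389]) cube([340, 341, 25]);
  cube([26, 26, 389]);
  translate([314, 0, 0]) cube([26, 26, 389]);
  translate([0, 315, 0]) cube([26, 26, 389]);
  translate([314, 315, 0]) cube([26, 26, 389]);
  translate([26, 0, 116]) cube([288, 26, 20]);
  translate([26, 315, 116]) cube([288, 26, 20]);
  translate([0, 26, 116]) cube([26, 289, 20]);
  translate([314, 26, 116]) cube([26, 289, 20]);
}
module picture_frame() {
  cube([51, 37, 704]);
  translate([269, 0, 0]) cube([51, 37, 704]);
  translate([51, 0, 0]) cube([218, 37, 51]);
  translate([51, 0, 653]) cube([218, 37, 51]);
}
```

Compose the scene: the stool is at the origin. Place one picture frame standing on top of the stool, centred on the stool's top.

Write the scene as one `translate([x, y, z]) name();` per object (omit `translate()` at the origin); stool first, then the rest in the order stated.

stool();
translate([10, 152, 414]) picture_frame();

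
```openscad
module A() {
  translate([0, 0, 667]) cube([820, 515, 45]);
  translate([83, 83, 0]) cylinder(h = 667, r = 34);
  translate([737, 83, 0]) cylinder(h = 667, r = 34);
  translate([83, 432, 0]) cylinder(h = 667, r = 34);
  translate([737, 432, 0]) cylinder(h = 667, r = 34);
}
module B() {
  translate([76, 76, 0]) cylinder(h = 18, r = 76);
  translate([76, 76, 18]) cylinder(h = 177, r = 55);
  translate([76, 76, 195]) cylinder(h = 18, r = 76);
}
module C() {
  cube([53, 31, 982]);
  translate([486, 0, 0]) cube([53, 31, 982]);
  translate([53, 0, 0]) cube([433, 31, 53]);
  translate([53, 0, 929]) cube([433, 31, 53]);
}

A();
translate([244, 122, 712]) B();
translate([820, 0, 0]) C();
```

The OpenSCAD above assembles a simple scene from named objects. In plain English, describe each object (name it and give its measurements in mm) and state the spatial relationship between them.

A is a table: top 820 mm (x) × 515 mm (y), 45 mm thick, upper face at z = 712 mm, on four round legs of 68 mm diameter, each leg's bounding box inset 49 mm from the nearest pair of top edges, running from z = 0 to the bottom of the top.

B is a spool: two coaxial disc flanges of radius 76 mm and thickness 18 mm, joined by a core cylinder of radius 55 mm and height 177 mm. The lower flange rests on z = 0 and the three cylinders share a vertical axis.

C is a picture frame with a 433×876 mm rectangular opening (x by z) and a uniform 53 mm border on every side. Frame depth is 31 mm along y. It is built from two vertical stiles running the full outside height and two horizontal rails spanning the gap between the stiles.

The spool is on top of the table. The picture frame is against the table's +x side, with their −y faces flush.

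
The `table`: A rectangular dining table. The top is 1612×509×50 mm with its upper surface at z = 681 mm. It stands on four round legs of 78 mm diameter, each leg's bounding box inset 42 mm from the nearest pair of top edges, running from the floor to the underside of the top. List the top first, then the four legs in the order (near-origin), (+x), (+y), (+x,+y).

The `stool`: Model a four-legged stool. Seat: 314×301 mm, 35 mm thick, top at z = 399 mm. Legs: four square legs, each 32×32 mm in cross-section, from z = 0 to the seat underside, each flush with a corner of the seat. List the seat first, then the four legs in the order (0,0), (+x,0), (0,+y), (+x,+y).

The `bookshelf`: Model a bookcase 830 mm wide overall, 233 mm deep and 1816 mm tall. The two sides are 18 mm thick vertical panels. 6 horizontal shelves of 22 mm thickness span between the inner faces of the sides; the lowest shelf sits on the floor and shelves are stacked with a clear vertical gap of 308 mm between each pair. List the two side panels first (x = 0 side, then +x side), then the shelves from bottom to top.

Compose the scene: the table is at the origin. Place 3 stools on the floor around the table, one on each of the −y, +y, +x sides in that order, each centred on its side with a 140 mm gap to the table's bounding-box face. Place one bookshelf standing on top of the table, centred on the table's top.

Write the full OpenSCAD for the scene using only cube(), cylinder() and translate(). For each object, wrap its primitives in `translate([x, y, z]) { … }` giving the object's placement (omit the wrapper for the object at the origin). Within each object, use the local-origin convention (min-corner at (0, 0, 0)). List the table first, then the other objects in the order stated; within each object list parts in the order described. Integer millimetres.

translate([0, 0, 631]) cube([1612, 509, 50]);
translate([81, 81, 0]) cylinder(h = 631, r = 39);
translate([1531, 81, 0]) cylinder(h = 631, r = 39);
translate([81, 428, 0]) cylinder(h = 631, r = 39);
translate([1531, 428, 0]) cylinder(h = 631, r = 39);
translate([649, -441, 0]) {
  translate([0, 0, 364]) cube([314, 301, 35]);
  cube([32, 32, 364]);
  translate([282, 0, 0]) cube([32, 32, 364]);
  translate([0, 269, 0]) cube([32, 32, 364]);
  translate([282, 269, 0]) cube([32, 32, 364]);
}
translate([649, 649, 0]) {
  translate([0, 0, 364]) cube([314, 301, 35]);
  cube([32, 32, 364]);
  translate([282, 0, 0]) cube([32, 32, 364]);
  translate([0, 269, 0]) cube([32, 32, 364]);
  translate([282, 269, 0]) cube([32, 32, 364]);
}
translate([1752, 104, 0]) {
  translate([0, 0, 364]) cube([314, 301, 35]);
  cube([32, 32, 364]);
  translate([282, 0, 0]) cube([32, 32, 364]);
  translate([0, 269, 0]) cube([32, 32, 364]);
  translate([282, 269, 0]) cube([32, 32, 364]);
}
translate([391, 138, 681]) {
  cube([18, 233, 1816]);
  translate([812, 0, 0]) cube([18, 233, 1816]);
  translate([18, 0, 0]) cube([794, 233, 22]);
  translate([18, 0, 330]) cube([794, 233, 22]);
  translate([18, 0, 660]) cube([794, 233, 22]);
  translate([18, 0, 990]) cube([794, 233, 22]);
  translate([18, 0, 1320]) cube([794, 233, 22]);
  translate([18, 0, 1650]) cube([794, 233, 22]);
}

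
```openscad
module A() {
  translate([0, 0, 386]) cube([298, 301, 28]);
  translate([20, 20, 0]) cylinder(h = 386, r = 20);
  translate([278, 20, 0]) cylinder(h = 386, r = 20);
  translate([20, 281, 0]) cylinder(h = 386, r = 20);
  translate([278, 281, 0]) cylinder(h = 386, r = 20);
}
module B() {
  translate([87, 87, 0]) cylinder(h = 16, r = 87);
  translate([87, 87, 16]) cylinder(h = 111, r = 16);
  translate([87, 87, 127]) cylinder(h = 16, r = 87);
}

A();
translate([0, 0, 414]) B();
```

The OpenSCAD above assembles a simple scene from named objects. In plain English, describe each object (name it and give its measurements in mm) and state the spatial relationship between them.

A is a simple wooden stool: a rectangular seat 298 mm (x) by 301 mm (y), 28 mm thick, top face at z = 414 mm, on four round legs, each 40 mm in diameter. The legs rest on z = 0, each leg's axis is inset half a diameter from the nearest pair of seat edges (so the leg's bounding box is flush with the corner).

B is a spool: two coaxial disc flanges of radius 87 mm and thickness 16 mm, joined by a core cylinder of radius 16 mm and height 111 mm. The lower flange rests on z = 0 and the three cylinders share a vertical axis.

The spool is on top of the stool.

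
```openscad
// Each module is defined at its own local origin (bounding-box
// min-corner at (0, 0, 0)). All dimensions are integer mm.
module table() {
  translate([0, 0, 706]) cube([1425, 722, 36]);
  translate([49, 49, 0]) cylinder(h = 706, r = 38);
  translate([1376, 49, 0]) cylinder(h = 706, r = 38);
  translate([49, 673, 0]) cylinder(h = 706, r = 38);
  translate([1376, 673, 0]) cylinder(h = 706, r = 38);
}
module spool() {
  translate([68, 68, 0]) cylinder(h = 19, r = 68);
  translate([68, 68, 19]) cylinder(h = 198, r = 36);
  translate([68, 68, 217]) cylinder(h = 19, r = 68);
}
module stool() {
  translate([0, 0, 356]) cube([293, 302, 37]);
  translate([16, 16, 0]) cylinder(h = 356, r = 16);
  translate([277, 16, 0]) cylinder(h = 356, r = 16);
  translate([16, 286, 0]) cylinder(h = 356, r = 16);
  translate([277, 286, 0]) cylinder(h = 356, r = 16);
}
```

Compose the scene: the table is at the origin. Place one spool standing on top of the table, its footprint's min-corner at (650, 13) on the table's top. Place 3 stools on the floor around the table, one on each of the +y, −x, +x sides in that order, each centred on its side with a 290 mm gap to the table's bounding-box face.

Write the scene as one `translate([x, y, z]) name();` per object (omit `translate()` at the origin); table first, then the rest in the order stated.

table();
translate([650, 13, 742]) spool();
translate([566, 1012, 0]) stool();
translate([-583, 210, 0]) stool();
translate([1715, 210, 0]) stool();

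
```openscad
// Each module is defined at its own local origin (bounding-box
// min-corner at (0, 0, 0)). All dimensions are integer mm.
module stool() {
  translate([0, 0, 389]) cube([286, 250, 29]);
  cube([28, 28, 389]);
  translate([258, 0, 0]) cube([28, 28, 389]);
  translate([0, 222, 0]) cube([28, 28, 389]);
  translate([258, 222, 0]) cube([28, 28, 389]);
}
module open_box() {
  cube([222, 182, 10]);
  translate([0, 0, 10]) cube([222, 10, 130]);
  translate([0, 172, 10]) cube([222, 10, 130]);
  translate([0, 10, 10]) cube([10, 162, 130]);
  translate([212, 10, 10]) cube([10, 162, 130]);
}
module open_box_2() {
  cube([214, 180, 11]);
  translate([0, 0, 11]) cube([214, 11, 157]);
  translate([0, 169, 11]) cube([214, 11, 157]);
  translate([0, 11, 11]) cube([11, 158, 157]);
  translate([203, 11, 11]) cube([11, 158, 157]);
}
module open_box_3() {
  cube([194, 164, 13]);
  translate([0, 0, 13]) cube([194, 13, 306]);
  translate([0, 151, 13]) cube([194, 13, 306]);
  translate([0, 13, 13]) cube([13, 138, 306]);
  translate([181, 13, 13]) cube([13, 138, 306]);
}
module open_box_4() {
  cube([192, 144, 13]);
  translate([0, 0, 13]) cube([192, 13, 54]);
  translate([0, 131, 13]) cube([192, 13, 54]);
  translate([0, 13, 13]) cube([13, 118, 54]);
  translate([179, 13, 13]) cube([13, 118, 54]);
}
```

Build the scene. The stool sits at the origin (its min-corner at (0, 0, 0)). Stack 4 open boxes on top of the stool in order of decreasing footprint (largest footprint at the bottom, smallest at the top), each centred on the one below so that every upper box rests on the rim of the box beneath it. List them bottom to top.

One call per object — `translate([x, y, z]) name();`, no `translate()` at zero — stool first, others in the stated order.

stool();
translate([32, 34, 418]) open_box();
translate([36, 35, 558]) open_box_2();
translate([46, 43, 726]) open_box_3();
translate([47, 53, 1045]) open_box_4();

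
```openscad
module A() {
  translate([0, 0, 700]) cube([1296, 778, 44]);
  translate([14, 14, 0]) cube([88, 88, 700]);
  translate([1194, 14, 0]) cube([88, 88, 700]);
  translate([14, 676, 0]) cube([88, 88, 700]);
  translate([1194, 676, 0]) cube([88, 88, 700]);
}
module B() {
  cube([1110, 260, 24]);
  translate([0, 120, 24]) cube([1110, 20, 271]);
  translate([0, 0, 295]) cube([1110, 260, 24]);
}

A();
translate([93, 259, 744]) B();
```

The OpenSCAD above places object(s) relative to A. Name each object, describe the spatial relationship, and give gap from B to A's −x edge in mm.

The I-beam's min-x is at 93; the table's min-x is 0; gap = 93 mm.

A is a table. B is an I-beam. The I-beam is on top of the table, centred. The gap from the I-beam to the table's −x edge is 93 mm.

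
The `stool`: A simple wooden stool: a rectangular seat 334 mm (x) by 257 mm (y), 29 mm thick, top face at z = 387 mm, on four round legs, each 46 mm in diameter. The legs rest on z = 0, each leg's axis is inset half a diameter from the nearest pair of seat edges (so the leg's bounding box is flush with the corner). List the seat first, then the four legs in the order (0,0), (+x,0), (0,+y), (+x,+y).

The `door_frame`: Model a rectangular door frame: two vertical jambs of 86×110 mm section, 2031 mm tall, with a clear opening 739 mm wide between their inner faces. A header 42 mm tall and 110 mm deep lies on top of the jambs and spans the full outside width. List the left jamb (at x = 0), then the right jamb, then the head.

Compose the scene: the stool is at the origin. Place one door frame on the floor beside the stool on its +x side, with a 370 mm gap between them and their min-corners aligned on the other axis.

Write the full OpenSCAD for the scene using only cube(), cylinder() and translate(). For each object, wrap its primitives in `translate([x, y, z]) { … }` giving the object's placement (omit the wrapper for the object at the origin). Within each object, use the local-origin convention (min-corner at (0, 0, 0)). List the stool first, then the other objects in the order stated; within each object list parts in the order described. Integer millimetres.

translate([0, 0, 358]) cube([334, 257, 29]);
translate([23, 23, 0]) cylinder(h = 358, r = 23);
translate([311, 23, 0]) cylinder(h = 358, r = 23);
translate([23, 234, 0]) cylinder(h = 358, r = 23);
translate([311, 234, 0]) cylinder(h = 358, r = 23);
translate([704, 0, 0]) {
  cube([86, 110, 2031]);
  translate([825, 0, 0]) cube([86, 110, 2031]);
  translate([0, 0, 2031]) cube([911, 110, 42]);
}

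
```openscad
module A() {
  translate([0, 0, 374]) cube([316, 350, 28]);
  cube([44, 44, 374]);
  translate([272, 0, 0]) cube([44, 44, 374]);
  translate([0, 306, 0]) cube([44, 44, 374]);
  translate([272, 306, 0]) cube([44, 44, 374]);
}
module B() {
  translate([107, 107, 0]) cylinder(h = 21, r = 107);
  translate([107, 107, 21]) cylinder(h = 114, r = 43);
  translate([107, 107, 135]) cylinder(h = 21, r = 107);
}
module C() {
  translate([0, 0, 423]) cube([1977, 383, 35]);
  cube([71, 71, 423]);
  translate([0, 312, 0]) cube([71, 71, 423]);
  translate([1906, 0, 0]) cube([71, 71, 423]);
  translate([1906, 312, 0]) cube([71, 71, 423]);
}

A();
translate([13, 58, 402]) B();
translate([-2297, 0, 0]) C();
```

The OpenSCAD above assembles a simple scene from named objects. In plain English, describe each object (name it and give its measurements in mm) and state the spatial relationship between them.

A is a four-legged stool. The seat is a 316×350×28 mm slab whose top surface is at z = 402 mm; four square legs, each 44×44 mm in cross-section, run from the floor (z = 0) to the underside of the seat, each flush with a corner of the seat.

B is a spool: two coaxial disc flanges of radius 107 mm and thickness 21 mm, joined by a core cylinder of radius 43 mm and height 114 mm. The lower flange rests on z = 0 and the three cylinders share a vertical axis.

C is a long wooden bench with a 1977 mm (x) × 383 mm (y) seat, 35 mm thick, its top surface 458 mm above the floor. Four 71 mm square legs at the seat corners, flush with the edges, run from z = 0 to the seat underside.

The spool is on top of the stool. The bench is on the floor beside the stool on its −x side.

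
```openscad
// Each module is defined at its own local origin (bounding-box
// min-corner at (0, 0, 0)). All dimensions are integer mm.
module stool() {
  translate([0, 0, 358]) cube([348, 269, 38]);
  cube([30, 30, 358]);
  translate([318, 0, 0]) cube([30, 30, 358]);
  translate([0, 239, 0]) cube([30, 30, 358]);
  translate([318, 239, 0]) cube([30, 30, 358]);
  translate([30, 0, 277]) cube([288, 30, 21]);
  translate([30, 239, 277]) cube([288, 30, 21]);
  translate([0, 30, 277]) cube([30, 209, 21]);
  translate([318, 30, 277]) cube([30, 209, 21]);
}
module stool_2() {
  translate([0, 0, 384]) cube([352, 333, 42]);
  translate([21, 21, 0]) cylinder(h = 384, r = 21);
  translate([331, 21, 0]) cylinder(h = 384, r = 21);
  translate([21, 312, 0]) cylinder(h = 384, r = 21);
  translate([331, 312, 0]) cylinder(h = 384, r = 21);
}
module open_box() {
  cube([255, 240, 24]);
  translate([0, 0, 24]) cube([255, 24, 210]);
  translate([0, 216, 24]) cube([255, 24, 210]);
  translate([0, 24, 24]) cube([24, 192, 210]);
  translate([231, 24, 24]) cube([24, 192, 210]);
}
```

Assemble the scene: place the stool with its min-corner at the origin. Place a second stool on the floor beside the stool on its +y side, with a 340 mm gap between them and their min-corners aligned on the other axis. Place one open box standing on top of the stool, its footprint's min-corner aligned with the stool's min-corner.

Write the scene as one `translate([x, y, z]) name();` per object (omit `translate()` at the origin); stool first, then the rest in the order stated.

stool();
translate([0, 609, 0]) stool_2();
translate([0, 0, 396]) open_box();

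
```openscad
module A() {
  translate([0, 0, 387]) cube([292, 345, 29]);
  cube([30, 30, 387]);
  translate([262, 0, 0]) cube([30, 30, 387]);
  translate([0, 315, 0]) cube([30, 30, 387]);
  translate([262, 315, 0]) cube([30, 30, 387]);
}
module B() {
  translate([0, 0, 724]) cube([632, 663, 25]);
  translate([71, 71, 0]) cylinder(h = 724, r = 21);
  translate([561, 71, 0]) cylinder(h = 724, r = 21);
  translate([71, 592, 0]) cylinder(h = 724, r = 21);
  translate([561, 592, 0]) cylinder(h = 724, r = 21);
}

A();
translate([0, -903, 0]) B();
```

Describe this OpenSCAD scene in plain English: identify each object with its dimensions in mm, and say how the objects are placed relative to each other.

A is a four-legged stool. The seat is 292×345 mm, 29 mm thick, top at z = 416 mm. It stands on four square legs, each 30×30 mm in cross-section, from z = 0 to the seat underside, each flush with a corner of the seat.

B is a rectangular dining table. The top is 632×663×25 mm with its upper surface at z = 749 mm. It stands on four round legs of 42 mm diameter, each leg's bounding box inset 50 mm from the nearest pair of top edges, running from the floor to the underside of the top.

The table is on the floor beside the stool on its −y side.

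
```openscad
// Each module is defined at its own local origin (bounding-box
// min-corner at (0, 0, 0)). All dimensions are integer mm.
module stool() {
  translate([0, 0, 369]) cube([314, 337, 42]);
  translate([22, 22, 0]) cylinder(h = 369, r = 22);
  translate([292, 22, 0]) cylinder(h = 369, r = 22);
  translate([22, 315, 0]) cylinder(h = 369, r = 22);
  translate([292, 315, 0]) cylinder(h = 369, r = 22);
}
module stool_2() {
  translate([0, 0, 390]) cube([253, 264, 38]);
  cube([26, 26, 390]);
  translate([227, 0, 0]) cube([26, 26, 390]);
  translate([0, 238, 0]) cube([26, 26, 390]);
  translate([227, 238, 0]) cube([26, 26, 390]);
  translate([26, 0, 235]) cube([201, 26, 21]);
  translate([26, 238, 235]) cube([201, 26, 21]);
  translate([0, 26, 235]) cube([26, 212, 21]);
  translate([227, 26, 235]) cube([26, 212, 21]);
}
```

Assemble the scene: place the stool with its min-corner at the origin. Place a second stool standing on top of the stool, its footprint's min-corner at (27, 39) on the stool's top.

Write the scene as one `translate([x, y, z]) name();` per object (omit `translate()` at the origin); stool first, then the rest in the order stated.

stool();
translate([27, 39, 411]) stool_2();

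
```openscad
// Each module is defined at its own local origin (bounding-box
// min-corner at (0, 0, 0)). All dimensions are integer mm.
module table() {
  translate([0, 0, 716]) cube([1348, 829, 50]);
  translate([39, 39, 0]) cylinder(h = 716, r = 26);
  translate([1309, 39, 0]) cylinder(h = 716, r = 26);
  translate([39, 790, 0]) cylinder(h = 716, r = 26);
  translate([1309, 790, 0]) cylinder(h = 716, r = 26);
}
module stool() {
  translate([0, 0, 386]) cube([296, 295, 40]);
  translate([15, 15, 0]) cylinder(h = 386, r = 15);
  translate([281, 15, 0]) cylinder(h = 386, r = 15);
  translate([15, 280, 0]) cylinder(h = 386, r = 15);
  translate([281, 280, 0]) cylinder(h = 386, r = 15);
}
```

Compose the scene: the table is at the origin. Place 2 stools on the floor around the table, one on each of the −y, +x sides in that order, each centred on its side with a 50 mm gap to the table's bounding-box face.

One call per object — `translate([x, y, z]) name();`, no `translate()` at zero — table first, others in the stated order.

table();
translate([526, -345, 0]) stool();
translate([1398, 267, 0]) stool();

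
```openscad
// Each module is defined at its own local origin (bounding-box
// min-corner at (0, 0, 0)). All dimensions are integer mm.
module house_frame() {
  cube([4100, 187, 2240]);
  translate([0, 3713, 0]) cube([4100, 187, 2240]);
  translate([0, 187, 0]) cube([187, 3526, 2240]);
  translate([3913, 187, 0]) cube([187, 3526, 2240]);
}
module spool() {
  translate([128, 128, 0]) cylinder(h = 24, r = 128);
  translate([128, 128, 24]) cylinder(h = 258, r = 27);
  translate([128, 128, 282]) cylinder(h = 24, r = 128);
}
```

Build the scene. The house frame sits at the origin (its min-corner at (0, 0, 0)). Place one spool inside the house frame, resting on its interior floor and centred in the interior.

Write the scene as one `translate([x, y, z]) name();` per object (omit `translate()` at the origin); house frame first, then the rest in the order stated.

house_frame();
translate([1922, 1822, 0]) spool();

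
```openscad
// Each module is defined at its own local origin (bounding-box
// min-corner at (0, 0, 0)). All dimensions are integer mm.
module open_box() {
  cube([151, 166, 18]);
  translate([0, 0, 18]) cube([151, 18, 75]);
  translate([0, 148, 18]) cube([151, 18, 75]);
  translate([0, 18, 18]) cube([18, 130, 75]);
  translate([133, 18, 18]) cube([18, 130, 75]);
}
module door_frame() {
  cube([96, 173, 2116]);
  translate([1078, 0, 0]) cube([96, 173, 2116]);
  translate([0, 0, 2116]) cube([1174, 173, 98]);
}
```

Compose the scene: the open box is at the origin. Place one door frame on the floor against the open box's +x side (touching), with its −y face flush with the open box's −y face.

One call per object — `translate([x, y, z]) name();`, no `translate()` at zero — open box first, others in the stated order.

open_box();
translate([151, 0, 0]) door_frame();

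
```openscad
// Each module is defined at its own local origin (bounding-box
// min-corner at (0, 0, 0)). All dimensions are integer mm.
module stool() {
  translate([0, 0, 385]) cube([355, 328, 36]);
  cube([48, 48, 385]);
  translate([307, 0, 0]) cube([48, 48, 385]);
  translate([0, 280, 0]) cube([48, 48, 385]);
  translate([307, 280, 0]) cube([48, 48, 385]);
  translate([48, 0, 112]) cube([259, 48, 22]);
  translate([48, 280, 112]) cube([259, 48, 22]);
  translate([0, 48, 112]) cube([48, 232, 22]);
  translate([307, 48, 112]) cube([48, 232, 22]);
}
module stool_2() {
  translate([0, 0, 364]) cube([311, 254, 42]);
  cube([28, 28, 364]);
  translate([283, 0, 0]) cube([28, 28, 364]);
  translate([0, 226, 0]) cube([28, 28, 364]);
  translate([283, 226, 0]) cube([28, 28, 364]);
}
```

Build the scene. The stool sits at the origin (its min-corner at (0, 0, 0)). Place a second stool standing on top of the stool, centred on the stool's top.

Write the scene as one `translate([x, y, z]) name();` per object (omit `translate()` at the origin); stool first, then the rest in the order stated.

stool();
translate([22, 37, 421]) stool_2();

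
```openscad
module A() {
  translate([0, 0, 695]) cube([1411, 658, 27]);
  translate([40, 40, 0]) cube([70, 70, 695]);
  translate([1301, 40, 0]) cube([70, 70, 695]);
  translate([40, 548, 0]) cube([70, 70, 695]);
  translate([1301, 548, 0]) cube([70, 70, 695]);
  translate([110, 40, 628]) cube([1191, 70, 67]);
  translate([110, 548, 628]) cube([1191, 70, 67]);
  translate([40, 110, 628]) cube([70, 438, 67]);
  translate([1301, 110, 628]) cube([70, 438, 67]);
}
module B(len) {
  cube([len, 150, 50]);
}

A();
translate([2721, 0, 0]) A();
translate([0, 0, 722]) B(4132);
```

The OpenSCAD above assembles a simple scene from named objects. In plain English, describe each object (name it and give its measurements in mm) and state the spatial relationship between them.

A is a rectangular dining table. The top is 1411×658×27 mm with its upper surface at z = 722 mm. It stands on four 70×70 mm square legs, each inset 40 mm from the nearest pair of top edges, running from the floor to the underside of the top. Four apron rails, 70 mm thick and 67 mm tall, run between adjacent legs with their top edges flush with the underside of the top and their outer faces flush with the legs' outer faces.

B is a rectangular beam 4132 mm long (x), 150 mm deep (y), 50 mm thick (z).

The beam spans the tops of two tables placed 1310 mm apart, resting at z = 722 mm.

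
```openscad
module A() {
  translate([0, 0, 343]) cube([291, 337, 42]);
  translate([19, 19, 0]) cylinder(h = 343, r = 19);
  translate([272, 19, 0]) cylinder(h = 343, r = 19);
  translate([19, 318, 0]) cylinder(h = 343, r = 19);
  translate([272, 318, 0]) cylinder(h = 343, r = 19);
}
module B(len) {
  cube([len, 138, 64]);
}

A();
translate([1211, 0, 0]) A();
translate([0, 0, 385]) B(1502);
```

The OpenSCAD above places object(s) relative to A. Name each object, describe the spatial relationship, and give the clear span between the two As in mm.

A is a stool. B is a beam. A beam spans the tops of two stools. The clear span between the two stools is 920 mm.

Second stool starts at x = 1211; first ends at x = 291; clear span = 1211 − 291 = 920 mm.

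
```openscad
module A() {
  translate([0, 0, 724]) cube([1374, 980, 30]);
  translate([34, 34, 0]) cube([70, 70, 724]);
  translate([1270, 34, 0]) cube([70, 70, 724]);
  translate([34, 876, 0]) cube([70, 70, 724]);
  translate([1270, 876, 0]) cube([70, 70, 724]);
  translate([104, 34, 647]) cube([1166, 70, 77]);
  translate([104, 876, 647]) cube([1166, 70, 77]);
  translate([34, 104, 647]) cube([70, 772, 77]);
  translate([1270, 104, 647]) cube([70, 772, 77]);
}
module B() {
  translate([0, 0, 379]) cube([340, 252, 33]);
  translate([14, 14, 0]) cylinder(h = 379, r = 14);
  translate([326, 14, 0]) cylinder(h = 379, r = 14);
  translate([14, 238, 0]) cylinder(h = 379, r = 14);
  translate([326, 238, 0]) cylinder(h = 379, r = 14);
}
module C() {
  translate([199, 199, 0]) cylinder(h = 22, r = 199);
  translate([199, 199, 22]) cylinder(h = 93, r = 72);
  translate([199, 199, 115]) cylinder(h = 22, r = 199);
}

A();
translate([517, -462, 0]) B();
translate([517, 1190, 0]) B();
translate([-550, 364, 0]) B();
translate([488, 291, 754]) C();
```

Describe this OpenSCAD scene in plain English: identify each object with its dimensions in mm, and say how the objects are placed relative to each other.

A is a table: top 1374 mm (x) × 980 mm (y), 30 mm thick, upper face at z = 754 mm, on four 70×70 mm square legs, each inset 34 mm from the nearest pair of top edges, running from z = 0 to the bottom of the top. Four apron rails, 70 mm thick and 77 mm tall, run between adjacent legs with their top edges flush with the underside of the top and their outer faces flush with the legs' outer faces.

B is a four-legged stool. The seat is a 340×252×33 mm slab whose top surface is at z = 412 mm; four round legs, each 28 mm in diameter, run from the floor (z = 0) to the underside of the seat, each leg's axis is inset half a diameter from the nearest pair of seat edges (so the leg's bounding box is flush with the corner).

C is a spool: two coaxial disc flanges of radius 199 mm and thickness 22 mm, joined by a core cylinder of radius 72 mm and height 93 mm. The lower flange rests on z = 0 and the three cylinders share a vertical axis.

Three stools sit around the table at the −y, +y, −x sides. The spool is on top of the table, centred.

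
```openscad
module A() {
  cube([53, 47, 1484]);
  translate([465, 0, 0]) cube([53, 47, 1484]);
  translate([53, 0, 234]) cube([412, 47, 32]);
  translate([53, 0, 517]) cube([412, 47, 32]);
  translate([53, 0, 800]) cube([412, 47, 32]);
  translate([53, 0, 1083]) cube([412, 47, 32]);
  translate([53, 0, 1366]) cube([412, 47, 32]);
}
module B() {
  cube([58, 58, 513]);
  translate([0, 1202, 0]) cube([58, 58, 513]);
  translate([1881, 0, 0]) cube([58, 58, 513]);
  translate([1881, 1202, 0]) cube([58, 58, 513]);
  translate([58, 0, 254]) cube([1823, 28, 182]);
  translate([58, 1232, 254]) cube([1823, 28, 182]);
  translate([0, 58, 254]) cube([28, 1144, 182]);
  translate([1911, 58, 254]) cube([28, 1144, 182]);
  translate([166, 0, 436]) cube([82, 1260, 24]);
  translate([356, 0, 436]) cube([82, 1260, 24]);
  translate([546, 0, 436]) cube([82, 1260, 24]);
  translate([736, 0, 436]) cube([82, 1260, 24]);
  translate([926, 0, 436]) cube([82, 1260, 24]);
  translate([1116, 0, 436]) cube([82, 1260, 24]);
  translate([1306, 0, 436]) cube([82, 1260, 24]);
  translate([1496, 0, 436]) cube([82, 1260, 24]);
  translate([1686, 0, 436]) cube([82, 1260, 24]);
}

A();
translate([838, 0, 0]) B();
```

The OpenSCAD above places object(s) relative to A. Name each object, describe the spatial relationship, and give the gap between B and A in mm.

The bed frame's nearest face is 320 mm from the ladder's +x face.

A is a ladder. B is a bed frame. The bed frame is on the floor beside the ladder on its +x side. The gap between the bed frame and the ladder is 320 mm.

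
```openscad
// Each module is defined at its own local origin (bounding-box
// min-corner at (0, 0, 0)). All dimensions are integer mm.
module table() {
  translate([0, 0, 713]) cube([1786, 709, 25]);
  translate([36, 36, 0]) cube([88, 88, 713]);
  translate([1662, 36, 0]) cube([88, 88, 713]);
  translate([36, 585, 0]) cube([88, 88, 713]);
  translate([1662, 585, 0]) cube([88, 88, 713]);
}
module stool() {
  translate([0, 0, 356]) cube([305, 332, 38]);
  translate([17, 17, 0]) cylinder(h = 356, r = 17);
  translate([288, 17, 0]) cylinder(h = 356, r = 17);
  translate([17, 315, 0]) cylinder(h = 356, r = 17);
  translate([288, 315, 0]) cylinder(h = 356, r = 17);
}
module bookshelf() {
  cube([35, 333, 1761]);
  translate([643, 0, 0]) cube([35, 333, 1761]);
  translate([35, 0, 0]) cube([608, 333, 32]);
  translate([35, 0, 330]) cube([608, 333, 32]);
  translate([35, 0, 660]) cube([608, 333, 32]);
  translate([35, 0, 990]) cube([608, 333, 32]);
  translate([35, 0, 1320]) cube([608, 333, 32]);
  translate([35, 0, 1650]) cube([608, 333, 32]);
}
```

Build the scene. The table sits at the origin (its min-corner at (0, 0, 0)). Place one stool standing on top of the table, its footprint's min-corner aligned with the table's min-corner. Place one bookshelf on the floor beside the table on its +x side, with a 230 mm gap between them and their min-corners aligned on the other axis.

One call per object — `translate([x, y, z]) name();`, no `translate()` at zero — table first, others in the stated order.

table();
translate([0, 0, 738]) stool();
translate([2016, 0, 0]) bookshelf();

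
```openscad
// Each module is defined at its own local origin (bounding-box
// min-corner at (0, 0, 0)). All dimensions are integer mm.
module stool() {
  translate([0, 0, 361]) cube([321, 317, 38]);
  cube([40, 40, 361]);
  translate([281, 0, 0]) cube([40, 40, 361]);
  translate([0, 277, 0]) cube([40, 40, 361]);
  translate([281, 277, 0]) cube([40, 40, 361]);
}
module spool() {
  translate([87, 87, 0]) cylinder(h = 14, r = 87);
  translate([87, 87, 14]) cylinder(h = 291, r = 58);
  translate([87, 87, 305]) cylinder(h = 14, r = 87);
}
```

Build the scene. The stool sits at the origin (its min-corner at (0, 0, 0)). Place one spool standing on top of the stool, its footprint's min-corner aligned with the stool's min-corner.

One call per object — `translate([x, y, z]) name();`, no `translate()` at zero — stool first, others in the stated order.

stool();
translate([0, 0, 399]) spool();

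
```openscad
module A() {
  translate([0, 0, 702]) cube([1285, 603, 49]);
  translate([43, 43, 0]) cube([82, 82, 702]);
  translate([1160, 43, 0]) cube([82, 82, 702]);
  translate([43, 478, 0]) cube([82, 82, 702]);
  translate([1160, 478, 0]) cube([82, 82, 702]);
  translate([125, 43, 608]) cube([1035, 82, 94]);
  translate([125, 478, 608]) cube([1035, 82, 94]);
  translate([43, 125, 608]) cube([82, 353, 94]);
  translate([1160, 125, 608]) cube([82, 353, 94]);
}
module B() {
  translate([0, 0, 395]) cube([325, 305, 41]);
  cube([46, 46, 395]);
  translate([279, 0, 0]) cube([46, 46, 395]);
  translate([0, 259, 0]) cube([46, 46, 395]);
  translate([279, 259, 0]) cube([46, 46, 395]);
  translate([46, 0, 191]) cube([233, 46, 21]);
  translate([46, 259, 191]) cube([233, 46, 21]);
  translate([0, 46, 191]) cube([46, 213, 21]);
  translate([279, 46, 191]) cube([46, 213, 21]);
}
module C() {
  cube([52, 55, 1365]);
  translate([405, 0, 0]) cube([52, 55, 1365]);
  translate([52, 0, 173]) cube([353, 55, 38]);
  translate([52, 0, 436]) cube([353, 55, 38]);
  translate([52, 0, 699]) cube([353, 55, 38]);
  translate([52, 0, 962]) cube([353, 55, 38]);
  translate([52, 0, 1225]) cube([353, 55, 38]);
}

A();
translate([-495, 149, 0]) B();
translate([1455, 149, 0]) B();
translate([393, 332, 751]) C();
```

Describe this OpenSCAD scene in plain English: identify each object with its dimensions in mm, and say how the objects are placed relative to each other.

A is a table: top 1285 mm (x) × 603 mm (y), 49 mm thick, upper face at z = 751 mm, on four 82×82 mm square legs, each inset 43 mm from the nearest pair of top edges, running from z = 0 to the bottom of the top. Four apron rails, 82 mm thick and 94 mm tall, run between adjacent legs with their top edges flush with the underside of the top and their outer faces flush with the legs' outer faces.

B is a four-legged stool. The seat is a 325×305×41 mm slab whose top surface is at z = 436 mm; four square legs, each 46×46 mm in cross-section, run from the floor (z = 0) to the underside of the seat, each flush with a corner of the seat. Four stretchers, 46 mm wide and 21 mm tall, connect adjacent legs with their undersides at z = 191 mm, each running between the inner faces of the legs it joins and aligned with the legs' outer faces on the other axis.

C is a straight ladder. Two 52×55 mm vertical rails, 1365 mm tall, stand 457 mm apart (outside-to-outside) with their front faces coplanar on the −y side. 5 rungs, each 55 mm deep and 38 mm tall, span between the inner faces of the rails, front faces flush with the rails. The lowest rung's underside is at z = 173 mm and rungs are spaced 263 mm apart (underside to underside).

Two stools sit around the table at the −x, +x sides. The ladder is on top of the table.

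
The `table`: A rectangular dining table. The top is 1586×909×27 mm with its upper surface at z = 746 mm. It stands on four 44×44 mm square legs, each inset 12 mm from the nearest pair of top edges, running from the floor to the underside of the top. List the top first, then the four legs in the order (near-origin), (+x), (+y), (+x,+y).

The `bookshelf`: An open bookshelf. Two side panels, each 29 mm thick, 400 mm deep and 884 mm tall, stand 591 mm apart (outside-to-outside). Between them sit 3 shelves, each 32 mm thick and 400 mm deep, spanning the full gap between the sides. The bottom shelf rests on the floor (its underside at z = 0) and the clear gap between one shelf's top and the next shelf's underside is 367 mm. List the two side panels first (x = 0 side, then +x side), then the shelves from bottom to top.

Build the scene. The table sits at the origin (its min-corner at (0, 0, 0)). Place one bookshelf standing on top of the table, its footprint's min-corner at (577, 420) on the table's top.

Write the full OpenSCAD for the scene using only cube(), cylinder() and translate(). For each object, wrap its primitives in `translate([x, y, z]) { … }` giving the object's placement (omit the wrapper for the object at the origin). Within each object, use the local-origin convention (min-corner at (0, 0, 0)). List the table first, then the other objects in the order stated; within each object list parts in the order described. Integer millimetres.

translate([0, 0, 719]) cube([1586, 909, 27]);
translate([12, 12, 0]) cube([44, 44, 719]);
translate([1530, 12, 0]) cube([44, 44, 719]);
translate([12, 853, 0]) cube([44, 44, 719]);
translate([1530, 853, 0]) cube([44, 44, 719]);
translate([577, 420, 746]) {
  cube([29, 400, 884]);
  translate([562, 0, 0]) cube([29, 400, 884]);
  translate([29, 0, 0]) cube([533, 400, 32]);
  translate([29, 0, 399]) cube([533, 400, 32]);
  translate([29, 0, 798]) cube([533, 400, 32]);
}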